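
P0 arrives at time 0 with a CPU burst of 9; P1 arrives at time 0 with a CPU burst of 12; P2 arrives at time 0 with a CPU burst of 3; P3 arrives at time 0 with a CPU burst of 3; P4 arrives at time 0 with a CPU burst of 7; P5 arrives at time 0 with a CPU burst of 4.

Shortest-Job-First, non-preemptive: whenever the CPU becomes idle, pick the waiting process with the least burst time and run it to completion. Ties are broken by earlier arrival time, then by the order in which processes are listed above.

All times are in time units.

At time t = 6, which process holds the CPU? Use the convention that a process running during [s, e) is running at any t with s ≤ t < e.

Timeline: | P2 0-3 | P3 3-6 | P5 6-10 | P4 10-17 | P0 17-26 | P1 26-38 |
Completion: P0=26  P1=38  P2=3  P3=6  P4=17  P5=10
Turnaround (C−A): P0=26  P1=38  P2=3  P3=6  P4=17  P5=10

P5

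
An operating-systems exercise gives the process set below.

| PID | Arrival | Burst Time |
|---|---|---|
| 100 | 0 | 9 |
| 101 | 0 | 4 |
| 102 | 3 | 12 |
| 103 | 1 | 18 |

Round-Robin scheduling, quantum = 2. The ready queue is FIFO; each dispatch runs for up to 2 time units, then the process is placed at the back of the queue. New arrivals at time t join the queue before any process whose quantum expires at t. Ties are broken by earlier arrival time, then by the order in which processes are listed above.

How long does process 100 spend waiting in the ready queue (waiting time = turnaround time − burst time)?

18

Schedule: | 100 0-2 | 101 2-4 | 103 4-6 | 100 6-8 | 102 8-10 | 101 10-12 | 103 12-14 | 100 14-16 | 102 16-18 | 103 18-20 | 100 20-22 | 102 22-24 | 103 24-26 | 100 26-27 | 102 27-29 | 103 29-31 | 102 31-33 | 103 33-35 | 102 35-37 | 103 37-43 |
Completion: 100=27  101=12  102=37  103=43
Waiting(100) = turnaround − burst = 27 − 9 = 18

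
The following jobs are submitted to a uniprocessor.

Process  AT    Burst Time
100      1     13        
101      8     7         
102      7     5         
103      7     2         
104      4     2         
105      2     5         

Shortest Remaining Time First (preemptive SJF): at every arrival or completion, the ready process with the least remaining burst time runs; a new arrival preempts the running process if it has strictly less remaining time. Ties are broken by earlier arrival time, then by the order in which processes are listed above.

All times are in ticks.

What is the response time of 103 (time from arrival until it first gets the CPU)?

Gantt: | idle 0-1 | 100 1-2 | 105 2-4 | 104 4-6 | 105 6-9 | 103 9-11 | 102 11-16 | 101 16-23 | 100 23-35 |
Completion: 100=35  101=23  102=16  103=11  104=6  105=9
Response(103) = first start − arrival = 9 − 7 = 2

2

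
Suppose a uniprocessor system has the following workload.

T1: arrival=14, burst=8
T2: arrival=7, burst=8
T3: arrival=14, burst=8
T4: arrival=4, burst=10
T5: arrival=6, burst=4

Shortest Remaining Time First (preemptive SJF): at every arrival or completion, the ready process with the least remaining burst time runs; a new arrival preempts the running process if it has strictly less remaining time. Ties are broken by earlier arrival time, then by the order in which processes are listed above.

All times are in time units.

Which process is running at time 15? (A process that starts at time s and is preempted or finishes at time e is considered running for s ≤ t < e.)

Schedule: | idle 0-4 | T4 4-6 | T5 6-10 | T4 10-18 | T2 18-26 | T1 26-34 | T3 34-42 |
Completion: T1=34  T2=26  T3=42  T4=18  T5=10
Turnaround (C−A): T1=20  T2=19  T3=28  T4=14  T5=4

T4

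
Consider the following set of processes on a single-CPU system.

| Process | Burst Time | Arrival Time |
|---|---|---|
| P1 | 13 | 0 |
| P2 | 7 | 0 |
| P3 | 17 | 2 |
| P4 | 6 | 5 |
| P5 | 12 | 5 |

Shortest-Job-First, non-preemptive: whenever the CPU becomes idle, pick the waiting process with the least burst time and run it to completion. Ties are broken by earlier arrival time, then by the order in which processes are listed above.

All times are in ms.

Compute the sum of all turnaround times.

126

Schedule: | P2 0-7 | P4 7-13 | P5 13-25 | P1 25-38 | P3 38-55 |
Completion: P1=38  P2=7  P3=55  P4=13  P5=25
Turnaround (C−A): P1=38  P2=7  P3=53  P4=8  P5=20
Turnaround = completion − arrival: P1=38, P2=7, P3=53, P4=8, P5=20
Total turnaround = 38 + 7 + 53 + 8 + 20 = 126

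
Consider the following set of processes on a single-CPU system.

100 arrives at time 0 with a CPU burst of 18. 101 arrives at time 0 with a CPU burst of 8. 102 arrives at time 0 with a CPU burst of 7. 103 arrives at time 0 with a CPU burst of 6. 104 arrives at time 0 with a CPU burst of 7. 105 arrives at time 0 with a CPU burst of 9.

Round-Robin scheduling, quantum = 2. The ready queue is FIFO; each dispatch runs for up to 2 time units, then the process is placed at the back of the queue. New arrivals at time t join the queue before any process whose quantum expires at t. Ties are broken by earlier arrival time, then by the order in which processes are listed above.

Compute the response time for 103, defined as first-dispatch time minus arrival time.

6

Schedule: | 100 0-2 | 101 2-4 | 102 4-6 | 103 6-8 | 104 8-10 | 105 10-12 | 100 12-14 | 101 14-16 | 102 16-18 | 103 18-20 | 104 20-22 | 105 22-24 | 100 24-26 | 101 26-28 | 102 28-30 | 103 30-32 | 104 32-34 | 105 34-36 | 100 36-38 | 101 38-40 | 102 40-41 | 104 41-42 | 105 42-44 | 100 44-46 | 105 46-47 | 100 47-55 |
Completion: 100=55  101=40  102=41  103=32  104=42  105=47
Response(103) = first start − arrival = 6 − 0 = 6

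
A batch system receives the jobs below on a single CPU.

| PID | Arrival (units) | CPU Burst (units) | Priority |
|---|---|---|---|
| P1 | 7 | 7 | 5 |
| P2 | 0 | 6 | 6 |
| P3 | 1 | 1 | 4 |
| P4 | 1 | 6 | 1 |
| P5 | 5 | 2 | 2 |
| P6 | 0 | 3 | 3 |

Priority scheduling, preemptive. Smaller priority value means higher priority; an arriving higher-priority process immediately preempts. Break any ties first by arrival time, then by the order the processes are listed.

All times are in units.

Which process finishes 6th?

Timeline: | P6 0-1 | P4 1-7 | P5 7-9 | P6 9-11 | P3 11-12 | P1 12-19 | P2 19-25 |
Completion: P1=19  P2=25  P3=12  P4=7  P5=9  P6=11
Finish order: P4 → P5 → P6 → P3 → P1 → P2

P2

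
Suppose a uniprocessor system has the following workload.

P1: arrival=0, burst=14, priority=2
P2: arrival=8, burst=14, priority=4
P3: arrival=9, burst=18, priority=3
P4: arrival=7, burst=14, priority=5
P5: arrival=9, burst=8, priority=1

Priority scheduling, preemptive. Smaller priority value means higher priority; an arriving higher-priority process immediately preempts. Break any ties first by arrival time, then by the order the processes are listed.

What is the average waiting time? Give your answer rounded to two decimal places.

20.00

Gantt: | P1 0-9 | P5 9-17 | P1 17-22 | P3 22-40 | P2 40-54 | P4 54-68 |
Completion: P1=22  P2=54  P3=40  P4=68  P5=17
Waiting times: P1=8, P2=32, P3=13, P4=47, P5=0
Average waiting = (8+32+13+47+0) / 5 = 100/5 = 20.00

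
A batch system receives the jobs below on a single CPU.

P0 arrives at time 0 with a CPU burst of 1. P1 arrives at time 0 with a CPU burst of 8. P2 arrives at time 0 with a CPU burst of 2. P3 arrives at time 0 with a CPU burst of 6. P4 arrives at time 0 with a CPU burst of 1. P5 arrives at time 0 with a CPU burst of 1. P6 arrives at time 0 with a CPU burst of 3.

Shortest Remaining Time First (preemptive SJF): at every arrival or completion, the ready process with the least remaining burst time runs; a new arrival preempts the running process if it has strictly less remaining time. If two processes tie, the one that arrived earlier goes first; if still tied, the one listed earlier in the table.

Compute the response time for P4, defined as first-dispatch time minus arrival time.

1

Timeline: | P0 0-1 | P4 1-2 | P5 2-3 | P2 3-5 | P6 5-8 | P3 8-14 | P1 14-22 |
Completion: P0=1  P1=22  P2=5  P3=14  P4=2  P5=3  P6=8
Turnaround (C−A): P0=1  P1=22  P2=5  P3=14  P4=2  P5=3  P6=8
Response(P4) = first start − arrival = 1 − 0 = 1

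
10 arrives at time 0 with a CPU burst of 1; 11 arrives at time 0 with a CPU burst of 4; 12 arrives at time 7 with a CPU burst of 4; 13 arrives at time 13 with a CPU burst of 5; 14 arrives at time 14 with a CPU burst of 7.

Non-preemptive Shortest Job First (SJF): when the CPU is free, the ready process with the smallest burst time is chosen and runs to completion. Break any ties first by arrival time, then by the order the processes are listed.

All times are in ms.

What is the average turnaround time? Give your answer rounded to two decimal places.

5.20

Schedule: | 10 0-1 | 11 1-5 | idle 5-7 | 12 7-11 | idle 11-13 | 13 13-18 | 14 18-25 |
Completion: 10=1  11=5  12=11  13=18  14=25
Turnaround times: 10=1, 11=5, 12=4, 13=5, 14=11
Average turnaround = (1+5+4+5+11) / 5 = 26/5 = 5.20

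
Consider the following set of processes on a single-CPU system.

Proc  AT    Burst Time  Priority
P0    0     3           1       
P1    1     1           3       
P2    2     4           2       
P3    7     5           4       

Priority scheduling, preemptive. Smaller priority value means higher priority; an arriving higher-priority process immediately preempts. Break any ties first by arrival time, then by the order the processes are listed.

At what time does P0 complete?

Schedule: | P0 0-3 | P2 3-7 | P1 7-8 | P3 8-13 |
Completion: P0=3  P1=8  P2=7  P3=13
Turnaround (C−A): P0=3  P1=7  P2=5  P3=6

3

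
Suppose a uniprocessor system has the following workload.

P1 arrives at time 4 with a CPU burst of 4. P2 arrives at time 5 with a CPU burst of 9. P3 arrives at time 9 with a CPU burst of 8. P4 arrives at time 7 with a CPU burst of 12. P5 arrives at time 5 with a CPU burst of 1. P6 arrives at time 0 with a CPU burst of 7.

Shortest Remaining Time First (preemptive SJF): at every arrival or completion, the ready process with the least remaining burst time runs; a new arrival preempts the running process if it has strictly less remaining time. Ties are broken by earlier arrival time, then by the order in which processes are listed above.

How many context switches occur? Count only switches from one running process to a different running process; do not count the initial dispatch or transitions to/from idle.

6

Schedule: | P6 0-5 | P5 5-6 | P6 6-8 | P1 8-12 | P3 12-20 | P2 20-29 | P4 29-41 |
Completion: P1=12  P2=29  P3=20  P4=41  P5=6  P6=8
Turnaround (C−A): P1=8  P2=24  P3=11  P4=34  P5=1  P6=8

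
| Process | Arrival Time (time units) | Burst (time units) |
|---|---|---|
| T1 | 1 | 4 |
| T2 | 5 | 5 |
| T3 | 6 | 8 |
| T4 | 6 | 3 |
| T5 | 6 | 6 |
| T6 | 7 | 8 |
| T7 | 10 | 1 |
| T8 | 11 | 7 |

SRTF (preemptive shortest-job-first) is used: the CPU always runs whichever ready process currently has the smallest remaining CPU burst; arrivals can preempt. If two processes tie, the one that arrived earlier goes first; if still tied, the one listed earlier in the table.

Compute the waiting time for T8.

9

Timeline: | idle 0-1 | T1 1-5 | T2 5-6 | T4 6-9 | T2 9-10 | T7 10-11 | T2 11-14 | T5 14-20 | T8 20-27 | T3 27-35 | T6 35-43 |
Completion: T1=5  T2=14  T3=35  T4=9  T5=20  T6=43  T7=11  T8=27
Turnaround (C−A): T1=4  T2=9  T3=29  T4=3  T5=14  T6=36  T7=1  T8=16
Waiting(T8) = turnaround − burst = 16 − 7 = 9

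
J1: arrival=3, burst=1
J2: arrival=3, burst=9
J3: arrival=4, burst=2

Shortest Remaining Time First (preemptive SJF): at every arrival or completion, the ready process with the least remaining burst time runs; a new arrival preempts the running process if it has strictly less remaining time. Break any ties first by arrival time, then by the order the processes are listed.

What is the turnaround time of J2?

12

Timeline: | idle 0-3 | J1 3-4 | J3 4-6 | J2 6-15 |
Completion: J1=4  J2=15  J3=6
Turnaround(J2) = completion − arrival = 15 − 3 = 12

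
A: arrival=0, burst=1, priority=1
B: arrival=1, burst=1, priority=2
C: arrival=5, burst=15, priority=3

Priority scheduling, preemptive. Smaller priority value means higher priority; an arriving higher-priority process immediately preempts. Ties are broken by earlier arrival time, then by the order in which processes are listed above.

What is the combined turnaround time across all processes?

17

Timeline: | A 0-1 | B 1-2 | idle 2-5 | C 5-20 |
Completion: A=1  B=2  C=20
Turnaround (C−A): A=1  B=1  C=15
Turnaround = completion − arrival: A=1, B=1, C=15
Total turnaround = 1 + 1 + 15 = 17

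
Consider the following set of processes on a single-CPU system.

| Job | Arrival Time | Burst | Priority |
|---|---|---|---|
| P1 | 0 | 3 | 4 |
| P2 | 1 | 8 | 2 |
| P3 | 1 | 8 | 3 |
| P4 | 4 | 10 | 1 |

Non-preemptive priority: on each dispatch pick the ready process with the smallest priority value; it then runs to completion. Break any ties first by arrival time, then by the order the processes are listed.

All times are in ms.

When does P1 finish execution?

3

Timeline: | P1 0-3 | P2 3-11 | P4 11-21 | P3 21-29 |
Completion: P1=3  P2=11  P3=29  P4=21
Turnaround (C−A): P1=3  P2=10  P3=28  P4=17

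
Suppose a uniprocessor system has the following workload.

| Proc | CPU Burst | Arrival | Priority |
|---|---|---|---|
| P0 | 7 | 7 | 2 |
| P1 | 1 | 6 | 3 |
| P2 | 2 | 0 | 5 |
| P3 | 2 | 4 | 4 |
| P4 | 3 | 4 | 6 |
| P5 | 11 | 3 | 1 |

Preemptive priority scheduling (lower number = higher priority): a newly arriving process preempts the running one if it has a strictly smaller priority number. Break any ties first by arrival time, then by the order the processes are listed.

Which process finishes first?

P2

Schedule: | P2 0-2 | idle 2-3 | P5 3-14 | P0 14-21 | P1 21-22 | P3 22-24 | P4 24-27 |
Completion: P0=21  P1=22  P2=2  P3=24  P4=27  P5=14
Turnaround (C−A): P0=14  P1=16  P2=2  P3=20  P4=23  P5=11
Finish order: P2 → P5 → P0 → P1 → P3 → P4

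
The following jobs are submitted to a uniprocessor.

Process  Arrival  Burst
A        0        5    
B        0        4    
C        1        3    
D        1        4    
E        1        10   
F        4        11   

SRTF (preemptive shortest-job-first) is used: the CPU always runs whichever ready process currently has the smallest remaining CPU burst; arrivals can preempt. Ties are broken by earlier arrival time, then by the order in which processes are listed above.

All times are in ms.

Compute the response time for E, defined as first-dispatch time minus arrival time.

Gantt: | B 0-4 | C 4-7 | D 7-11 | A 11-16 | E 16-26 | F 26-37 |
Completion: A=16  B=4  C=7  D=11  E=26  F=37
Turnaround (C−A): A=16  B=4  C=6  D=10  E=25  F=33
Response(E) = first start − arrival = 16 − 1 = 15

15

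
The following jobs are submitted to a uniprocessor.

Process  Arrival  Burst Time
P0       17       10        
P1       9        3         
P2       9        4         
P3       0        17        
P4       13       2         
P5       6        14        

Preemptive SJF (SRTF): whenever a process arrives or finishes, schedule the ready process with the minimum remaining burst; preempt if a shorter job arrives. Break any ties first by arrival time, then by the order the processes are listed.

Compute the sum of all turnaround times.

103

Timeline: | P3 0-9 | P1 9-12 | P2 12-13 | P4 13-15 | P2 15-18 | P3 18-26 | P0 26-36 | P5 36-50 |
Completion: P0=36  P1=12  P2=18  P3=26  P4=15  P5=50
Turnaround = completion − arrival: P0=19, P1=3, P2=9, P3=26, P4=2, P5=44
Total turnaround = 19 + 3 + 9 + 26 + 2 + 44 = 103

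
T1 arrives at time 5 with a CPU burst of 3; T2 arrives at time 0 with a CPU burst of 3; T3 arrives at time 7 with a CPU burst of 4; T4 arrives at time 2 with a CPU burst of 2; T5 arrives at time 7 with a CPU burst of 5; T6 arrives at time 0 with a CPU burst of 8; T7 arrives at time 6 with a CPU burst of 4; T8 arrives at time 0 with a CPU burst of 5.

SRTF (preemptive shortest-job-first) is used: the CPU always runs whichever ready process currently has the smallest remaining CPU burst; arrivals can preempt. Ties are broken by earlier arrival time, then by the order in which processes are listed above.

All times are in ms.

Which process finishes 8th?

T6

Gantt: | T2 0-3 | T4 3-5 | T1 5-8 | T7 8-12 | T3 12-16 | T8 16-21 | T5 21-26 | T6 26-34 |
Completion: T1=8  T2=3  T3=16  T4=5  T5=26  T6=34  T7=12  T8=21
Finish order: T2 → T4 → T1 → T7 → T3 → T8 → T5 → T6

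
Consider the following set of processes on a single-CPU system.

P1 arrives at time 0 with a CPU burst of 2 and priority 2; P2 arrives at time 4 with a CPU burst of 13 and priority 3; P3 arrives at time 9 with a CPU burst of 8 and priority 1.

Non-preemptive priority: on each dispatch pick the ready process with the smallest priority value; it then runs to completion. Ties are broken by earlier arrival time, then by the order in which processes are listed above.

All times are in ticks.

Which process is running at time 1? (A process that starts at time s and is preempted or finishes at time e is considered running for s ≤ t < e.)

Schedule: | P1 0-2 | idle 2-4 | P2 4-17 | P3 17-25 |
Completion: P1=2  P2=17  P3=25
Turnaround (C−A): P1=2  P2=13  P3=16

P1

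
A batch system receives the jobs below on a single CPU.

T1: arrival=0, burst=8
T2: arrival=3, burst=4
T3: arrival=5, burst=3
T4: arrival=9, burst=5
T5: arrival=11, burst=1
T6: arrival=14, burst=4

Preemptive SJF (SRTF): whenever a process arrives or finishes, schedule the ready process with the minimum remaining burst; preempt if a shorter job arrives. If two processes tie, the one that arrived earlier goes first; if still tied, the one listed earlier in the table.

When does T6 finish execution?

Timeline: | T1 0-3 | T2 3-7 | T3 7-10 | T1 10-11 | T5 11-12 | T1 12-16 | T6 16-20 | T4 20-25 |
Completion: T1=16  T2=7  T3=10  T4=25  T5=12  T6=20

20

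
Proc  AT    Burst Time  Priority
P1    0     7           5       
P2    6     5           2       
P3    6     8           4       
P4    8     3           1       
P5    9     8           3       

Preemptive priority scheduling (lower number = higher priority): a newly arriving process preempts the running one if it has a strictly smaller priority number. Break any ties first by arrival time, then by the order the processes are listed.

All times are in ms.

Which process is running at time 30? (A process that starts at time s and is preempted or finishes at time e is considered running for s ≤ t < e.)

P1

Schedule: | P1 0-6 | P2 6-8 | P4 8-11 | P2 11-14 | P5 14-22 | P3 22-30 | P1 30-31 |
Completion: P1=31  P2=14  P3=30  P4=11  P5=22
Turnaround (C−A): P1=31  P2=8  P3=24  P4=3  P5=13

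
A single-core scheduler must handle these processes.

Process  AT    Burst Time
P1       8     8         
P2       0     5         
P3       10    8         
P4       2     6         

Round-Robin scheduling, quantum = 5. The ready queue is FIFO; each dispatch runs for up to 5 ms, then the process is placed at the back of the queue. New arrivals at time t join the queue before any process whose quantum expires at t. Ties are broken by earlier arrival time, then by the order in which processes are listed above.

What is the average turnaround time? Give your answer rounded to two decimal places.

14.25

Gantt: | P2 0-5 | P4 5-10 | P1 10-15 | P3 15-20 | P4 20-21 | P1 21-24 | P3 24-27 |
Completion: P1=24  P2=5  P3=27  P4=21
Turnaround (C−A): P1=16  P2=5  P3=17  P4=19
Turnaround times: P1=16, P2=5, P3=17, P4=19
Average turnaround = (16+5+17+19) / 4 = 57/4 = 14.25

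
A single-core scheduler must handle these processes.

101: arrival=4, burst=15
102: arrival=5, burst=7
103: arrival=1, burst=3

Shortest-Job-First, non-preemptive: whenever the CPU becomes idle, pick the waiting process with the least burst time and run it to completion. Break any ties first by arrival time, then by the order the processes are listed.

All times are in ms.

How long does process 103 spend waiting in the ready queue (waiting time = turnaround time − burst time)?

0

Timeline: | idle 0-1 | 103 1-4 | 101 4-19 | 102 19-26 |
Completion: 101=19  102=26  103=4
Waiting(103) = turnaround − burst = 3 − 3 = 0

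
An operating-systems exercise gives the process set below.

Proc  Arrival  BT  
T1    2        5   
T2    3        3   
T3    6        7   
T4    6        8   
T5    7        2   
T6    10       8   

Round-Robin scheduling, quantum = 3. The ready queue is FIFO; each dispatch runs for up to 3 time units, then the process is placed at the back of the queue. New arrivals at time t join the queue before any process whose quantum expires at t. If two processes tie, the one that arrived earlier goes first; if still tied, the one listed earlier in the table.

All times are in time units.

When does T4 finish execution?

Schedule: | idle 0-2 | T1 2-5 | T2 5-8 | T1 8-10 | T3 10-13 | T4 13-16 | T5 16-18 | T6 18-21 | T3 21-24 | T4 24-27 | T6 27-30 | T3 30-31 | T4 31-33 | T6 33-35 |
Completion: T1=10  T2=8  T3=31  T4=33  T5=18  T6=35
Turnaround (C−A): T1=8  T2=5  T3=25  T4=27  T5=11  T6=25

33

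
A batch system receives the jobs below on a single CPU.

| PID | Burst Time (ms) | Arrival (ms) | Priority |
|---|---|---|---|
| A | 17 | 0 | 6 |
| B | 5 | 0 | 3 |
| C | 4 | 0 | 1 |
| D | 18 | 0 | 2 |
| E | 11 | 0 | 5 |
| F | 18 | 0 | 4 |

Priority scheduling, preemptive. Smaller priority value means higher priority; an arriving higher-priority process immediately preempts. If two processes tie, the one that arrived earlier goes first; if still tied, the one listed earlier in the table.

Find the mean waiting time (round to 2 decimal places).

Schedule: | C 0-4 | D 4-22 | B 22-27 | F 27-45 | E 45-56 | A 56-73 |
Completion: A=73  B=27  C=4  D=22  E=56  F=45
Waiting times: A=56, B=22, C=0, D=4, E=45, F=27
Average waiting = (56+22+0+4+45+27) / 6 = 154/6 = 25.67

25.67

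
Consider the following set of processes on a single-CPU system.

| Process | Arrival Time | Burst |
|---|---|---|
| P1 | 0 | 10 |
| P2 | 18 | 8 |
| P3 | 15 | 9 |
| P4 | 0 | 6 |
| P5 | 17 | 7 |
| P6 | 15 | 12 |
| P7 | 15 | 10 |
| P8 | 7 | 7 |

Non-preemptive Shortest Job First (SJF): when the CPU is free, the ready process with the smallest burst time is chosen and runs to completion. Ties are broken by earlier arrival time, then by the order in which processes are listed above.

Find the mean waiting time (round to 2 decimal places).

16.25

Timeline: | P4 0-6 | P1 6-16 | P8 16-23 | P5 23-30 | P2 30-38 | P3 38-47 | P7 47-57 | P6 57-69 |
Completion: P1=16  P2=38  P3=47  P4=6  P5=30  P6=69  P7=57  P8=23
Waiting times: P1=6, P2=12, P3=23, P4=0, P5=6, P6=42, P7=32, P8=9
Average waiting = (6+12+23+0+6+42+32+9) / 8 = 130/8 = 16.25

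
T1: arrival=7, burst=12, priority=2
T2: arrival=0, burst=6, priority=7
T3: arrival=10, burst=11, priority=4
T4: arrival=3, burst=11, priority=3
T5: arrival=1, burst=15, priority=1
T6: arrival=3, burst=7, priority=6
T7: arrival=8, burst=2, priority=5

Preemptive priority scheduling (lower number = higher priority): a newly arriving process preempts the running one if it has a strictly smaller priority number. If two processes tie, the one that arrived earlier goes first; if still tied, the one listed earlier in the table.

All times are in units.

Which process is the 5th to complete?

Schedule: | T2 0-1 | T5 1-16 | T1 16-28 | T4 28-39 | T3 39-50 | T7 50-52 | T6 52-59 | T2 59-64 |
Completion: T1=28  T2=64  T3=50  T4=39  T5=16  T6=59  T7=52
Finish order: T5 → T1 → T4 → T3 → T7 → T6 → T2

T7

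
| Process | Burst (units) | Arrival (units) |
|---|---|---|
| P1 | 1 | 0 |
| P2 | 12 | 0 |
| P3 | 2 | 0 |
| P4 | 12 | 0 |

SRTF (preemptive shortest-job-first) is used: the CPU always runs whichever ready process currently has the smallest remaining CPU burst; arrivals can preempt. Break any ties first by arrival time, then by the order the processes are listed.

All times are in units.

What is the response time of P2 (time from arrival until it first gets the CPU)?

Schedule: | P1 0-1 | P3 1-3 | P2 3-15 | P4 15-27 |
Completion: P1=1  P2=15  P3=3  P4=27
Response(P2) = first start − arrival = 3 − 0 = 3

3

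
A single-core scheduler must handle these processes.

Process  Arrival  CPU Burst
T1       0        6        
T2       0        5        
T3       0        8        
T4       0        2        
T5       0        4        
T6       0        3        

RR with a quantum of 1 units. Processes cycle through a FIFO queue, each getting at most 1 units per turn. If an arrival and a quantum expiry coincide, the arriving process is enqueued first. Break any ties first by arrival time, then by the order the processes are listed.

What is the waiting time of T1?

19

Gantt: | T1 0-1 | T2 1-2 | T3 2-3 | T4 3-4 | T5 4-5 | T6 5-6 | T1 6-7 | T2 7-8 | T3 8-9 | T4 9-10 | T5 10-11 | T6 11-12 | T1 12-13 | T2 13-14 | T3 14-15 | T5 15-16 | T6 16-17 | T1 17-18 | T2 18-19 | T3 19-20 | T5 20-21 | T1 21-22 | T2 22-23 | T3 23-24 | T1 24-25 | T3 25-28 |
Completion: T1=25  T2=23  T3=28  T4=10  T5=21  T6=17
Turnaround (C−A): T1=25  T2=23  T3=28  T4=10  T5=21  T6=17
Waiting(T1) = turnaround − burst = 25 − 6 = 19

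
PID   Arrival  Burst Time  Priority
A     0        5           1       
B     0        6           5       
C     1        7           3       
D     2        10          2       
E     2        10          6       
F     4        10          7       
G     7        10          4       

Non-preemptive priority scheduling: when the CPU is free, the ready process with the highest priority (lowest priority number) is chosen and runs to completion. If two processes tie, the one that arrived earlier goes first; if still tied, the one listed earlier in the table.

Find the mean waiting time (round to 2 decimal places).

Timeline: | A 0-5 | D 5-15 | C 15-22 | G 22-32 | B 32-38 | E 38-48 | F 48-58 |
Completion: A=5  B=38  C=22  D=15  E=48  F=58  G=32
Turnaround (C−A): A=5  B=38  C=21  D=13  E=46  F=54  G=25
Waiting times: A=0, B=32, C=14, D=3, E=36, F=44, G=15
Average waiting = (0+32+14+3+36+44+15) / 7 = 144/7 = 20.57

20.57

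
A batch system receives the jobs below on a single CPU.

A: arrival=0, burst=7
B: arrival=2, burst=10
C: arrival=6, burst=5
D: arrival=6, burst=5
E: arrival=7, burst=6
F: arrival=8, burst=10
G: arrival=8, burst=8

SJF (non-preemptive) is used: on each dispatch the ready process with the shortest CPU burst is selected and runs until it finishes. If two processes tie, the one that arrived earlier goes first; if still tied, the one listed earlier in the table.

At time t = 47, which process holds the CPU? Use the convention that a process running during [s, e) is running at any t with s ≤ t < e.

Schedule: | A 0-7 | C 7-12 | D 12-17 | E 17-23 | G 23-31 | B 31-41 | F 41-51 |
Completion: A=7  B=41  C=12  D=17  E=23  F=51  G=31
Turnaround (C−A): A=7  B=39  C=6  D=11  E=16  F=43  G=23

F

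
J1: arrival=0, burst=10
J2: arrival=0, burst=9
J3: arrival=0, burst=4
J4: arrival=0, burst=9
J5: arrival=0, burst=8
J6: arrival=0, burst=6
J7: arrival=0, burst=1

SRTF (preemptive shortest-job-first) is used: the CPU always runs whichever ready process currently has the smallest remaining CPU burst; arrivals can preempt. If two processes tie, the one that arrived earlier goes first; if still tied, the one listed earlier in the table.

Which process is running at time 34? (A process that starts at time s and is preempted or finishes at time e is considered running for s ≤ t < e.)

Timeline: | J7 0-1 | J3 1-5 | J6 5-11 | J5 11-19 | J2 19-28 | J4 28-37 | J1 37-47 |
Completion: J1=47  J2=28  J3=5  J4=37  J5=19  J6=11  J7=1

J4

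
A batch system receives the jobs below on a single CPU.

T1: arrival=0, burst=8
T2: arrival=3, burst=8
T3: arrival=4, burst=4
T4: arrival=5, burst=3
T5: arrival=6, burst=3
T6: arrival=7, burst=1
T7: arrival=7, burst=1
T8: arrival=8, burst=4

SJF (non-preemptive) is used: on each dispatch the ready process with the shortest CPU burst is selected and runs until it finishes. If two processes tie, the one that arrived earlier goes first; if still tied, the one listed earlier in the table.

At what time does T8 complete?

24

Timeline: | T1 0-8 | T6 8-9 | T7 9-10 | T4 10-13 | T5 13-16 | T3 16-20 | T8 20-24 | T2 24-32 |
Completion: T1=8  T2=32  T3=20  T4=13  T5=16  T6=9  T7=10  T8=24
Turnaround (C−A): T1=8  T2=29  T3=16  T4=8  T5=10  T6=2  T7=3  T8=16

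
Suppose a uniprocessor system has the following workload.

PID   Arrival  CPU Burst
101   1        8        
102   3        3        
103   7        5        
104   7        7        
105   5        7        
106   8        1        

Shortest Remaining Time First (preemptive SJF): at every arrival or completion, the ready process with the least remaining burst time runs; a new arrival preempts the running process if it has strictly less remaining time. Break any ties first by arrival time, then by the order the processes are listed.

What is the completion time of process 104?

32

Gantt: | idle 0-1 | 101 1-3 | 102 3-6 | 101 6-8 | 106 8-9 | 101 9-13 | 103 13-18 | 105 18-25 | 104 25-32 |
Completion: 101=13  102=6  103=18  104=32  105=25  106=9
Turnaround (C−A): 101=12  102=3  103=11  104=25  105=20  106=1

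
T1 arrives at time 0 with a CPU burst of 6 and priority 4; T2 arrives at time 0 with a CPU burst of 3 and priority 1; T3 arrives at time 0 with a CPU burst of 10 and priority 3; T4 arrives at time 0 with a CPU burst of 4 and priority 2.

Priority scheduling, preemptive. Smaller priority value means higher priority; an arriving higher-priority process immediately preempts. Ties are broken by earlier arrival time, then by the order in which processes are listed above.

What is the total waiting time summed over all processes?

Schedule: | T2 0-3 | T4 3-7 | T3 7-17 | T1 17-23 |
Completion: T1=23  T2=3  T3=17  T4=7
Turnaround (C−A): T1=23  T2=3  T3=17  T4=7
Waiting = turnaround − burst: T1=17, T2=0, T3=7, T4=3
Total waiting = 17 + 0 + 7 + 3 = 27

27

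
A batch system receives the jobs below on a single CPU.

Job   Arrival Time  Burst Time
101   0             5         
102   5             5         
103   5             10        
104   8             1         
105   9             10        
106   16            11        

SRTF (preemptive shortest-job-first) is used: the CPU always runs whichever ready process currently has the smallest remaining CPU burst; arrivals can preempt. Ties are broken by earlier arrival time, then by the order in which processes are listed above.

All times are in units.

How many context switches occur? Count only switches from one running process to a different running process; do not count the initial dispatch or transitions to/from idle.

Timeline: | 101 0-5 | 102 5-8 | 104 8-9 | 102 9-11 | 103 11-21 | 105 21-31 | 106 31-42 |
Completion: 101=5  102=11  103=21  104=9  105=31  106=42
Turnaround (C−A): 101=5  102=6  103=16  104=1  105=22  106=26

6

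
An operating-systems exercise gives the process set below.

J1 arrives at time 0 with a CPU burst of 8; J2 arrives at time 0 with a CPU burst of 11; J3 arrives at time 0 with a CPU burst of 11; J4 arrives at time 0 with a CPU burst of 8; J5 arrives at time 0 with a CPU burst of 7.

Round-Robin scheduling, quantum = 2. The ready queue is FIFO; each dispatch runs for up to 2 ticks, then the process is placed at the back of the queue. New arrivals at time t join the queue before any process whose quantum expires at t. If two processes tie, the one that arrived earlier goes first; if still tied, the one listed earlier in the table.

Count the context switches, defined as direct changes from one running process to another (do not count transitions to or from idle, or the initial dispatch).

23

Schedule: | J1 0-2 | J2 2-4 | J3 4-6 | J4 6-8 | J5 8-10 | J1 10-12 | J2 12-14 | J3 14-16 | J4 16-18 | J5 18-20 | J1 20-22 | J2 22-24 | J3 24-26 | J4 26-28 | J5 28-30 | J1 30-32 | J2 32-34 | J3 34-36 | J4 36-38 | J5 38-39 | J2 39-41 | J3 41-43 | J2 43-44 | J3 44-45 |
Completion: J1=32  J2=44  J3=45  J4=38  J5=39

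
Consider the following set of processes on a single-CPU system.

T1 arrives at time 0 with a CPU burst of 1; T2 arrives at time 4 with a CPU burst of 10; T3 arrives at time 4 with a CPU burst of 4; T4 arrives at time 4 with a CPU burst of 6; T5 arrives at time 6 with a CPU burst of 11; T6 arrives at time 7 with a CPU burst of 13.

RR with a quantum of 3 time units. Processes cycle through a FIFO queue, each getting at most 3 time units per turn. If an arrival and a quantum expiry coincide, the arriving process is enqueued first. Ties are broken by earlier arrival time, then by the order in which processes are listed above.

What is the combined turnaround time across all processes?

Gantt: | T1 0-1 | idle 1-4 | T2 4-7 | T3 7-10 | T4 10-13 | T5 13-16 | T6 16-19 | T2 19-22 | T3 22-23 | T4 23-26 | T5 26-29 | T6 29-32 | T2 32-35 | T5 35-38 | T6 38-41 | T2 41-42 | T5 42-44 | T6 44-48 |
Completion: T1=1  T2=42  T3=23  T4=26  T5=44  T6=48
Turnaround (C−A): T1=1  T2=38  T3=19  T4=22  T5=38  T6=41
Turnaround = completion − arrival: T1=1, T2=38, T3=19, T4=22, T5=38, T6=41
Total turnaround = 1 + 38 + 19 + 22 + 38 + 41 = 159

159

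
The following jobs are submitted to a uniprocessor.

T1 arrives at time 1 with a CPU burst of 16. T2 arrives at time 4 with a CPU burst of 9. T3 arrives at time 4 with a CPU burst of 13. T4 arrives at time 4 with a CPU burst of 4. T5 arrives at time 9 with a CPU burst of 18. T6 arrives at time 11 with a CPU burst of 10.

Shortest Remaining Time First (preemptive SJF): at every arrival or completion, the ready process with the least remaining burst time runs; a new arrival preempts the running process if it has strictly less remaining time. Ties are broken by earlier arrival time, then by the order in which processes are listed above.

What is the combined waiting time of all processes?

Schedule: | idle 0-1 | T1 1-4 | T4 4-8 | T2 8-17 | T6 17-27 | T1 27-40 | T3 40-53 | T5 53-71 |
Completion: T1=40  T2=17  T3=53  T4=8  T5=71  T6=27
Turnaround (C−A): T1=39  T2=13  T3=49  T4=4  T5=62  T6=16
Waiting = turnaround − burst: T1=23, T2=4, T3=36, T4=0, T5=44, T6=6
Total waiting = 23 + 4 + 36 + 0 + 44 + 6 = 113

113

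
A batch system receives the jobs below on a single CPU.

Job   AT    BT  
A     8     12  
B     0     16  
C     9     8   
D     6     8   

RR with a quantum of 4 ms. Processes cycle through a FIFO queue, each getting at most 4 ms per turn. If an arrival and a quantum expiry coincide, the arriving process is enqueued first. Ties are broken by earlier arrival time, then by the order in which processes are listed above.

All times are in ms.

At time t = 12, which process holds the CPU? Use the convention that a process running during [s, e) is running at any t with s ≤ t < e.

A

Timeline: | B 0-8 | D 8-12 | A 12-16 | B 16-20 | C 20-24 | D 24-28 | A 28-32 | B 32-36 | C 36-40 | A 40-44 |
Completion: A=44  B=36  C=40  D=28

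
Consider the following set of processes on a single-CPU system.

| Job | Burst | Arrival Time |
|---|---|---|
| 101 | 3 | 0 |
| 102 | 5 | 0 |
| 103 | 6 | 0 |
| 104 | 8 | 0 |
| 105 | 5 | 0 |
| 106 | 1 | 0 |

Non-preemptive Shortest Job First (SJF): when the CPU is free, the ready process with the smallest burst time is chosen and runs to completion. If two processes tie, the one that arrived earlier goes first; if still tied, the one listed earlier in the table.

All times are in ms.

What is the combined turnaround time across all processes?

Schedule: | 106 0-1 | 101 1-4 | 102 4-9 | 105 9-14 | 103 14-20 | 104 20-28 |
Completion: 101=4  102=9  103=20  104=28  105=14  106=1
Turnaround = completion − arrival: 101=4, 102=9, 103=20, 104=28, 105=14, 106=1
Total turnaround = 4 + 9 + 20 + 28 + 14 + 1 = 76

76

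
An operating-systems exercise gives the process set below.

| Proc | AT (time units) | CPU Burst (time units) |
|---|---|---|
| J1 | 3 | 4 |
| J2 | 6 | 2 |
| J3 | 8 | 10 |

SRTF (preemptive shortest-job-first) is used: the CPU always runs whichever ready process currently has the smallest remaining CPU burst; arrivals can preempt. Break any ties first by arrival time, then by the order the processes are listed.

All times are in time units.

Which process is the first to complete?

Schedule: | idle 0-3 | J1 3-7 | J2 7-9 | J3 9-19 |
Completion: J1=7  J2=9  J3=19
Finish order: J1 → J2 → J3

J1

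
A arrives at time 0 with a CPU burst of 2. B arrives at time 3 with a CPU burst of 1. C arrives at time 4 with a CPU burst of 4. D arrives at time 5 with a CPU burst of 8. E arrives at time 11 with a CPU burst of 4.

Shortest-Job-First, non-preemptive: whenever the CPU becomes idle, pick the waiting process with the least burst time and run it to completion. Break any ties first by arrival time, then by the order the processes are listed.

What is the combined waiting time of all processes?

8

Schedule: | A 0-2 | idle 2-3 | B 3-4 | C 4-8 | D 8-16 | E 16-20 |
Completion: A=2  B=4  C=8  D=16  E=20
Waiting = turnaround − burst: A=0, B=0, C=0, D=3, E=5
Total waiting = 0 + 0 + 0 + 3 + 5 = 8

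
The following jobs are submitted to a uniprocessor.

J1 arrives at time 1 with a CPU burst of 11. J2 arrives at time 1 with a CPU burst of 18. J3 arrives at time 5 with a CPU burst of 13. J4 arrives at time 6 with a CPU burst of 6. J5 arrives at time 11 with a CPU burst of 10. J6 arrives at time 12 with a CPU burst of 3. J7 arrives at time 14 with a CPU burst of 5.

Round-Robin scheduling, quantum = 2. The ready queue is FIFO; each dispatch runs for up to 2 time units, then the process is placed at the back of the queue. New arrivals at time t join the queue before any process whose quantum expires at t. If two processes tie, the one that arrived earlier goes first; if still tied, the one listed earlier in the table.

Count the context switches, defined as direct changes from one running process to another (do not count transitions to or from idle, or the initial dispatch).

Gantt: | idle 0-1 | J1 1-3 | J2 3-5 | J1 5-7 | J3 7-9 | J2 9-11 | J4 11-13 | J1 13-15 | J3 15-17 | J5 17-19 | J2 19-21 | J6 21-23 | J4 23-25 | J7 25-27 | J1 27-29 | J3 29-31 | J5 31-33 | J2 33-35 | J6 35-36 | J4 36-38 | J7 38-40 | J1 40-42 | J3 42-44 | J5 44-46 | J2 46-48 | J7 48-49 | J1 49-50 | J3 50-52 | J5 52-54 | J2 54-56 | J3 56-58 | J5 58-60 | J2 60-62 | J3 62-63 | J2 63-67 |
Completion: J1=50  J2=67  J3=63  J4=38  J5=60  J6=36  J7=49

33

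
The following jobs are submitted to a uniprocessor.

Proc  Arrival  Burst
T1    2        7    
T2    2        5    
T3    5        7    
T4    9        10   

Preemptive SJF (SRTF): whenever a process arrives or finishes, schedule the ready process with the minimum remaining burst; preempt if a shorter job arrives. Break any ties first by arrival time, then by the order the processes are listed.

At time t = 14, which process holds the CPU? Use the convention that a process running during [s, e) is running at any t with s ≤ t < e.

Gantt: | idle 0-2 | T2 2-7 | T1 7-14 | T3 14-21 | T4 21-31 |
Completion: T1=14  T2=7  T3=21  T4=31

T3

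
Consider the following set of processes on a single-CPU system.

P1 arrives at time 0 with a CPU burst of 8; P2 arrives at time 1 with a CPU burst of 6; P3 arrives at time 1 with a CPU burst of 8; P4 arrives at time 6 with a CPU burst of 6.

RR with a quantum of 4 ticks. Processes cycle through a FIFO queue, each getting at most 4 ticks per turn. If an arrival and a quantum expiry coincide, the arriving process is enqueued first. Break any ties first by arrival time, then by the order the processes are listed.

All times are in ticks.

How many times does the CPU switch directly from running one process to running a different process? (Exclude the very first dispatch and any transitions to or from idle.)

Gantt: | P1 0-4 | P2 4-8 | P3 8-12 | P1 12-16 | P4 16-20 | P2 20-22 | P3 22-26 | P4 26-28 |
Completion: P1=16  P2=22  P3=26  P4=28
Turnaround (C−A): P1=16  P2=21  P3=25  P4=22

7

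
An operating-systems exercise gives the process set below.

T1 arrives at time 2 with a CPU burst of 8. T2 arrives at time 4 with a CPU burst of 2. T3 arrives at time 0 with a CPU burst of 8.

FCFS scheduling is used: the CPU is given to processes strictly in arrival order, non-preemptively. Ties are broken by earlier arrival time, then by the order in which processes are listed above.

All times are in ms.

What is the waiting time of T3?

0

Timeline: | T3 0-8 | T1 8-16 | T2 16-18 |
Completion: T1=16  T2=18  T3=8
Turnaround (C−A): T1=14  T2=14  T3=8
Waiting(T3) = turnaround − burst = 8 − 8 = 0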